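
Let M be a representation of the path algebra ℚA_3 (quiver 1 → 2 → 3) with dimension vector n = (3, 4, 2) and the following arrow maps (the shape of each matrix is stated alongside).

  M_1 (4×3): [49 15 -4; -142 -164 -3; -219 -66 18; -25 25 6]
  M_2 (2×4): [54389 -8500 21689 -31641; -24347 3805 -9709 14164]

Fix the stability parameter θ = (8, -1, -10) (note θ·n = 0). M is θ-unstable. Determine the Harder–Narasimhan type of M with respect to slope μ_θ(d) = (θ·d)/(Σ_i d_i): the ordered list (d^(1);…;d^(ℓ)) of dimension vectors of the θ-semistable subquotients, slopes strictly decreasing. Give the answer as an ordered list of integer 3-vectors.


Via rank(M_{q-1}∘⋯∘M_p): M ≅ I[1,2], I[1,3]^2, I[2,2].
μ_θ-semistable layers: μ^(1)=7/2; μ^(2)=-1

((1, 1, 0); (2, 3, 2))


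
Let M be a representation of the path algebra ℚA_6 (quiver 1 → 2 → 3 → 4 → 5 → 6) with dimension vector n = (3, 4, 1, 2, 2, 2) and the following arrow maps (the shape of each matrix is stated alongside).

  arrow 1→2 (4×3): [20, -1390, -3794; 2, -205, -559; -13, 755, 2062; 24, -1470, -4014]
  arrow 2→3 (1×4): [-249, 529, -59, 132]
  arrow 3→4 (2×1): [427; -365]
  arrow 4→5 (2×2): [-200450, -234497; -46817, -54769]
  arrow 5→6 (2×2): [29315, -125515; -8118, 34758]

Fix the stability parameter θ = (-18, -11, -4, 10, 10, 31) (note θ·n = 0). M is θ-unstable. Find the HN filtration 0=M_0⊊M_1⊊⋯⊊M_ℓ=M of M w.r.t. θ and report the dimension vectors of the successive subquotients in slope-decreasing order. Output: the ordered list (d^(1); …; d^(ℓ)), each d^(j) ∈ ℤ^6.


Via rank(M_{q-1}∘⋯∘M_p): M ≅ I[1,1], I[1,2], I[1,6], I[2,2]^2, I[4,5], I[6,6].
μ_θ-semistable layers: μ^(1)=31; μ^(2)=10; μ^(3)=-4; μ^(4)=-11; μ^(5)=-18

((0, 0, 0, 0, 0, 2); (0, 0, 0, 2, 2, 0); (0, 0, 1, 0, 0, 0); (0, 4, 0, 0, 0, 0); (3, 0, 0, 0, 0, 0))


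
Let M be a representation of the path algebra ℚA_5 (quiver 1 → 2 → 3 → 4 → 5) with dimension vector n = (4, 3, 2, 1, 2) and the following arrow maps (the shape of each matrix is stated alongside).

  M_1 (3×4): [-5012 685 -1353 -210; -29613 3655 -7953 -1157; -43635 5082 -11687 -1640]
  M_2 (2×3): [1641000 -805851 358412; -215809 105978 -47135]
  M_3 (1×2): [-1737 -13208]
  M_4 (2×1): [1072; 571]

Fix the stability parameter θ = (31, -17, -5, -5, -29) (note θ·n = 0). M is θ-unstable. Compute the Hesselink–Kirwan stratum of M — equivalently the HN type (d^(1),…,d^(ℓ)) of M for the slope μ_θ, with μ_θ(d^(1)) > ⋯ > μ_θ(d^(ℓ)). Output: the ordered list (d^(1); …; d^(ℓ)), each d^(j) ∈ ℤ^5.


Barcode: M ≅ I[1,1], I[1,2], I[1,3], I[1,5], I[5,5]. HN layers by μ_θ (5 steps, strictly decreasing):
  μ^(1)=31; μ^(2)=7; μ^(3)=3; μ^(4)=-5; μ^(5)=-29

((1, 0, 0, 0, 0); (1, 1, 0, 0, 0); (1, 1, 1, 0, 0); (1, 1, 1, 1, 1); (0, 0, 0, 0, 1))


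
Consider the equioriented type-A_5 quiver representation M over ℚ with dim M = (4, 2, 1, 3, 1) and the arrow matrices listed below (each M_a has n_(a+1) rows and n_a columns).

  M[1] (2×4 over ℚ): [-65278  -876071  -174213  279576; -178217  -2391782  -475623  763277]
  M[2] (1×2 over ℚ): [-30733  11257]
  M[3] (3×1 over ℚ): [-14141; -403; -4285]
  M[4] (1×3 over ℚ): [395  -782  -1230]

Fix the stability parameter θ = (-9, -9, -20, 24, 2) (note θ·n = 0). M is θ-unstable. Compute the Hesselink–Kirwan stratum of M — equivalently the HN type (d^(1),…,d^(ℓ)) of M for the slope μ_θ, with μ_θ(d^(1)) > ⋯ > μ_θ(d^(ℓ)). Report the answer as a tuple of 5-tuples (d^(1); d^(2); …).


Interval decomposition of M: I[1,1]^2, I[1,2], I[1,5], I[4,4]^2.
HN type (ℓ=4): μ^(1)=24; μ^(2)=13; μ^(3)=-9; μ^(4)=-38/3

((0, 0, 0, 2, 0); (0, 0, 0, 1, 1); (3, 1, 0, 0, 0); (1, 1, 1, 0, 0))


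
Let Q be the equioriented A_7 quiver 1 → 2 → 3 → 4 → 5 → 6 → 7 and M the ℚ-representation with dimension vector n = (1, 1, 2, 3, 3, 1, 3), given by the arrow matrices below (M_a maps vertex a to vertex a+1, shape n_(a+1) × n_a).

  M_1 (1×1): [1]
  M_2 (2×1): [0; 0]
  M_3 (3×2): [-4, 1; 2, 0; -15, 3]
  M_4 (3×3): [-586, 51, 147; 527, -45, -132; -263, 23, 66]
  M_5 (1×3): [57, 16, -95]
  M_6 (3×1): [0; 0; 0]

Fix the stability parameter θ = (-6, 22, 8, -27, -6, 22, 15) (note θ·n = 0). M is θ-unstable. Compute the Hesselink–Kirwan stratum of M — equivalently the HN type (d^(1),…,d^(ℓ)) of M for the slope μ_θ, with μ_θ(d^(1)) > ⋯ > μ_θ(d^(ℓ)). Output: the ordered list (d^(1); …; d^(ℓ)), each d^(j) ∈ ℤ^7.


Barcode: M ≅ I[1,2], I[3,5], I[3,6], I[4,4], I[5,5], I[7,7]^3. HN layers by μ_θ (5 steps, strictly decreasing):
  μ^(1)=22; μ^(2)=15; μ^(3)=-6; μ^(4)=-19/2; μ^(5)=-27

((0, 1, 0, 0, 0, 1, 0); (0, 0, 0, 0, 0, 0, 3); (1, 0, 0, 0, 3, 0, 0); (0, 0, 2, 2, 0, 0, 0); (0, 0, 0, 1, 0, 0, 0))


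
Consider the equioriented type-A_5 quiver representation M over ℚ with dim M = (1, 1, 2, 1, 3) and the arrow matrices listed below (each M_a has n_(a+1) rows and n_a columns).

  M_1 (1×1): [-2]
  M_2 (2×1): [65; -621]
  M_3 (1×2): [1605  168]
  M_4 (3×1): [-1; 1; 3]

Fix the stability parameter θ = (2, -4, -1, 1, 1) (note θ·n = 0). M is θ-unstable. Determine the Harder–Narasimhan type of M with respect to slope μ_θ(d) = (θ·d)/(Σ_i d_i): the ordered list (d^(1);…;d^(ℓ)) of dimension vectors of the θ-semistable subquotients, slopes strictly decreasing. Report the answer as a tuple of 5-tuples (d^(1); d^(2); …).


Barcode: M ≅ I[1,5], I[3,3], I[5,5]^2. HN layers by μ_θ (2 steps, strictly decreasing):
  μ^(1)=1; μ^(2)=-1

((0, 0, 0, 1, 3); (1, 1, 2, 0, 0))


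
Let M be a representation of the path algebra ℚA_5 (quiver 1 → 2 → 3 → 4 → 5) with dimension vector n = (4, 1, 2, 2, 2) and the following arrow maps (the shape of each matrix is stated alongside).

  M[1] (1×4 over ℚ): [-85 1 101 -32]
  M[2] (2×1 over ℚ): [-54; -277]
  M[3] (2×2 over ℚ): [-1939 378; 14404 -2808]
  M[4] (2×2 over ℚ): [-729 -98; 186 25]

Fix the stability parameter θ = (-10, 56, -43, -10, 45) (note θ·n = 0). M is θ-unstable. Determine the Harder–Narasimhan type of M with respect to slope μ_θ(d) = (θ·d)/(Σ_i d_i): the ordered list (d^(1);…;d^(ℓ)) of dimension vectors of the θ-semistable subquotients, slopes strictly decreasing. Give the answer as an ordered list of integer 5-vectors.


Barcode: M ≅ I[1,1]^3, I[1,3], I[3,5], I[4,5]. HN layers by μ_θ (4 steps, strictly decreasing):
  μ^(1)=45; μ^(2)=13/2; μ^(3)=-10; μ^(4)=-43

((0, 0, 0, 0, 2); (0, 1, 1, 0, 0); (4, 0, 0, 2, 0); (0, 0, 1, 0, 0))


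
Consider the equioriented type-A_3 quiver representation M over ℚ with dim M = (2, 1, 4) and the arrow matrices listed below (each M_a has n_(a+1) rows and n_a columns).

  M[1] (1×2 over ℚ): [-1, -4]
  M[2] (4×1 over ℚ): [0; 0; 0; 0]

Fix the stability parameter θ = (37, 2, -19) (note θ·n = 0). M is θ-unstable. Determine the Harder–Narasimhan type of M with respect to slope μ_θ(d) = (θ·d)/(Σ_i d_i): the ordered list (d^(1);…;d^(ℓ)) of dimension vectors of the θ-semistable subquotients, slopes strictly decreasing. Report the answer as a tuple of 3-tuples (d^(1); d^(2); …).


Via rank(M_{q-1}∘⋯∘M_p): M ≅ I[1,1], I[1,2], I[3,3]^4.
μ_θ-semistable layers: μ^(1)=37; μ^(2)=39/2; μ^(3)=-19

((1, 0, 0); (1, 1, 0); (0, 0, 4))


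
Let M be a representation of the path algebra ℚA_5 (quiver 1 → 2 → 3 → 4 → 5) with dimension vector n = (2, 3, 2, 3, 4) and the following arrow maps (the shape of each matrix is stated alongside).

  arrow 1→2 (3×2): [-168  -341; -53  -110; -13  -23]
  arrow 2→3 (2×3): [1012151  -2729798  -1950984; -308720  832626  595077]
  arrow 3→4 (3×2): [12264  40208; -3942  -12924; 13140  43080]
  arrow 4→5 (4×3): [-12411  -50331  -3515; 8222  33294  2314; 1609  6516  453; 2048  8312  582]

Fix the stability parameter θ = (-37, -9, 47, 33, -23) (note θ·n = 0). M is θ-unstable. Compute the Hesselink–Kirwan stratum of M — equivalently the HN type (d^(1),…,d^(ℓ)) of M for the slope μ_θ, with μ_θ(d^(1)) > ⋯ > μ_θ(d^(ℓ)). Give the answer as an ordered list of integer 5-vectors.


Via rank(M_{q-1}∘⋯∘M_p): M ≅ I[1,3], I[1,5], I[2,2], I[4,5]^2, I[5,5].
μ_θ-semistable layers: μ^(1)=47; μ^(2)=19; μ^(3)=5; μ^(4)=-9; μ^(5)=-23; μ^(6)=-37

((0, 0, 1, 0, 0); (0, 0, 1, 1, 1); (0, 0, 0, 2, 2); (0, 3, 0, 0, 0); (0, 0, 0, 0, 1); (2, 0, 0, 0, 0))


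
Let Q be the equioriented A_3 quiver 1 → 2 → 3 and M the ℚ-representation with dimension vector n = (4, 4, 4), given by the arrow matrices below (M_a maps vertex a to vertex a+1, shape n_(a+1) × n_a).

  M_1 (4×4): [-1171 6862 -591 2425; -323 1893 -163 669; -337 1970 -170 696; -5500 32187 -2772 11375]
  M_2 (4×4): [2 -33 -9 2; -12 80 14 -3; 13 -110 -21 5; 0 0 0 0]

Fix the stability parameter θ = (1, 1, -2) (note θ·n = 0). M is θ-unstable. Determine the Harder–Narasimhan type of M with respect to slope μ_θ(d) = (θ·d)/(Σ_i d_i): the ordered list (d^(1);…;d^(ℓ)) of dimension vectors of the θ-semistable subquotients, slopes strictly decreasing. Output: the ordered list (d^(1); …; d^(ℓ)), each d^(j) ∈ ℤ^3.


Via rank(M_{q-1}∘⋯∘M_p): M ≅ I[1,2], I[1,3]^3, I[3,3].
μ_θ-semistable layers: μ^(1)=1; μ^(2)=0; μ^(3)=-2

((1, 1, 0); (3, 3, 3); (0, 0, 1))


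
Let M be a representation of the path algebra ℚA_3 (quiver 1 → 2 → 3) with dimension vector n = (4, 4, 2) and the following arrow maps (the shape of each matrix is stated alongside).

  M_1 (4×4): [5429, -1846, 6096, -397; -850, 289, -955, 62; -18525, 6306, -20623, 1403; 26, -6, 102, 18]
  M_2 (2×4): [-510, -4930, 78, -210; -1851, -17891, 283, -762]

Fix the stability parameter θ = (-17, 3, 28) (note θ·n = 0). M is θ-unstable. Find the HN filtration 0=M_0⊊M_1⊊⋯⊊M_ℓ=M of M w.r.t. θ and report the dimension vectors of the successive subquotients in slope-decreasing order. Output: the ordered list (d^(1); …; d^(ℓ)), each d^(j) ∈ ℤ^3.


Via rank(M_{q-1}∘⋯∘M_p): M ≅ I[1,2]^2, I[1,3]^2.
μ_θ-semistable layers: μ^(1)=28; μ^(2)=3; μ^(3)=-17

((0, 0, 2); (0, 4, 0); (4, 0, 0))


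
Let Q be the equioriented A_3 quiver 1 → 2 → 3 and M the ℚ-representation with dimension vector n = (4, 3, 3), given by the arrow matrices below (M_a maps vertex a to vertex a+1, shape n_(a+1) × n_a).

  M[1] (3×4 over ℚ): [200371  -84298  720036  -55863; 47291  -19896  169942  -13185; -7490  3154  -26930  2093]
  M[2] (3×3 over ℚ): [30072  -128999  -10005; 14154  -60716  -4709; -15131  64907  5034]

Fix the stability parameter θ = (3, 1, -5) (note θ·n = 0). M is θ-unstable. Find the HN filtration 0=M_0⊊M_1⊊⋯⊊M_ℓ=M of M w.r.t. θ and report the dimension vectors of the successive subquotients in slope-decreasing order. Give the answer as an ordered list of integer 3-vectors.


Interval decomposition of M: I[1,1], I[1,3]^3.
HN type (ℓ=2): μ^(1)=3; μ^(2)=-1/3

((1, 0, 0); (3, 3, 3))


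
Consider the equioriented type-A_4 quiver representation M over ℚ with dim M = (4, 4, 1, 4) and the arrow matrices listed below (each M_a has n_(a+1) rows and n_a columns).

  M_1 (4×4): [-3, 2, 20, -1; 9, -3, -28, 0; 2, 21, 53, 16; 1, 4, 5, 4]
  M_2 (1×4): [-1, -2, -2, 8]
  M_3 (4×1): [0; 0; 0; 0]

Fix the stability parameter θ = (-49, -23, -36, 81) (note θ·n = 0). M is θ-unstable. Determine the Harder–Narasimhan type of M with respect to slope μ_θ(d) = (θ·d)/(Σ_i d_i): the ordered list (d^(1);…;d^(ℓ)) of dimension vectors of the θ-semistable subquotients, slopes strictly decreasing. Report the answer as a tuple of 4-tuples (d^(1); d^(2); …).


Barcode: M ≅ I[1,2]^3, I[1,3], I[4,4]^4. HN layers by μ_θ (4 steps, strictly decreasing):
  μ^(1)=81; μ^(2)=-23; μ^(3)=-59/2; μ^(4)=-49

((0, 0, 0, 4); (0, 3, 0, 0); (0, 1, 1, 0); (4, 0, 0, 0))


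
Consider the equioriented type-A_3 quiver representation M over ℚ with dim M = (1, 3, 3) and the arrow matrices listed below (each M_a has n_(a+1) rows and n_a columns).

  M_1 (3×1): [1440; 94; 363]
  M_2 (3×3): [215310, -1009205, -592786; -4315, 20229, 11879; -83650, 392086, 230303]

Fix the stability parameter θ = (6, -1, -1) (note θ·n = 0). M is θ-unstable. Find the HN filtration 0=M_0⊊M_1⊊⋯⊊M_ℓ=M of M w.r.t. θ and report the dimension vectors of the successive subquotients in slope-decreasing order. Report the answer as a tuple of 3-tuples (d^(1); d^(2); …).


Interval decomposition of M: I[1,3], I[2,3]^2.
HN type (ℓ=2): μ^(1)=4/3; μ^(2)=-1

((1, 1, 1); (0, 2, 2))


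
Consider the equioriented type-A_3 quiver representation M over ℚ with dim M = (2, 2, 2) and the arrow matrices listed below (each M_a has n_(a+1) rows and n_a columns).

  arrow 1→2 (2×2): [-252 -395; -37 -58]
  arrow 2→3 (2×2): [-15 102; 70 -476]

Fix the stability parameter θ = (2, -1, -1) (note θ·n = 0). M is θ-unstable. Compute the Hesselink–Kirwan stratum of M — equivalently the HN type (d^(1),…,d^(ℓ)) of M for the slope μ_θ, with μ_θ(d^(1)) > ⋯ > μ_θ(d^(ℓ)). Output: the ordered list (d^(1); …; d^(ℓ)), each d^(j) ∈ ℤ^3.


Barcode: M ≅ I[1,2], I[1,3], I[3,3]. HN layers by μ_θ (3 steps, strictly decreasing):
  μ^(1)=1/2; μ^(2)=0; μ^(3)=-1

((1, 1, 0); (1, 1, 1); (0, 0, 1))


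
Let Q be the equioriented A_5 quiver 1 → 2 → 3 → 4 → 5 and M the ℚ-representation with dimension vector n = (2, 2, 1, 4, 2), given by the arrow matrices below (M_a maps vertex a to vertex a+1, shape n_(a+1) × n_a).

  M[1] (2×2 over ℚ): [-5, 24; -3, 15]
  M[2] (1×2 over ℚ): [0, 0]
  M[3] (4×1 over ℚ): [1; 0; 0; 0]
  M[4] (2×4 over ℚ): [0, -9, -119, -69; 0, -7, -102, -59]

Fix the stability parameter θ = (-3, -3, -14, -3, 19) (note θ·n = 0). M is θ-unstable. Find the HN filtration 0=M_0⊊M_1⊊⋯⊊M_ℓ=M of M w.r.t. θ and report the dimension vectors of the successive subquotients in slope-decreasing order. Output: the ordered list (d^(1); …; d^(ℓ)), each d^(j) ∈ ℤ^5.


Barcode: M ≅ I[1,2]^2, I[3,4], I[4,4], I[4,5]^2. HN layers by μ_θ (3 steps, strictly decreasing):
  μ^(1)=19; μ^(2)=-3; μ^(3)=-14

((0, 0, 0, 0, 2); (2, 2, 0, 4, 0); (0, 0, 1, 0, 0))


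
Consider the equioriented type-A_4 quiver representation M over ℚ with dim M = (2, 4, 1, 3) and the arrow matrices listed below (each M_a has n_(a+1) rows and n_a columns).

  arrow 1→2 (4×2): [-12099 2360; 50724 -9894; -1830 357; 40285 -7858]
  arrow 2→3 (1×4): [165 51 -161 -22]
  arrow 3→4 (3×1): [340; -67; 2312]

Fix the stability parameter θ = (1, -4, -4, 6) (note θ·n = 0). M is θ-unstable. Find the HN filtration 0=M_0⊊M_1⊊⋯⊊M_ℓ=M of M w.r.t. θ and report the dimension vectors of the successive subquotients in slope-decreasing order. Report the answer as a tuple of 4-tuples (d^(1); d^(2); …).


Via rank(M_{q-1}∘⋯∘M_p): M ≅ I[1,2], I[1,4], I[2,2]^2, I[4,4]^2.
μ_θ-semistable layers: μ^(1)=6; μ^(2)=-3/2; μ^(3)=-7/3; μ^(4)=-4

((0, 0, 0, 3); (1, 1, 0, 0); (1, 1, 1, 0); (0, 2, 0, 0))


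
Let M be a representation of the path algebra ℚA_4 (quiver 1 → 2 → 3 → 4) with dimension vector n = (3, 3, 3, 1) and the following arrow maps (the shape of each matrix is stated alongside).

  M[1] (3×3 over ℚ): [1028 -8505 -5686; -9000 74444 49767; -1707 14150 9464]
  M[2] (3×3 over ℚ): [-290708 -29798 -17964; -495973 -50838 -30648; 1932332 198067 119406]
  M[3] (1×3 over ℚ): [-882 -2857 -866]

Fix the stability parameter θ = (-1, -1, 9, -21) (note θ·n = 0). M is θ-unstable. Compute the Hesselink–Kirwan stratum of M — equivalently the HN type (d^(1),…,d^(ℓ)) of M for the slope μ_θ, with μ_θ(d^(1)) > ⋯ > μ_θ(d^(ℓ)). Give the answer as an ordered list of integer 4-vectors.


Interval decomposition of M: I[1,2], I[1,3], I[1,4], I[3,3].
HN type (ℓ=3): μ^(1)=9; μ^(2)=-1; μ^(3)=-7/2

((0, 0, 2, 0); (2, 2, 0, 0); (1, 1, 1, 1))


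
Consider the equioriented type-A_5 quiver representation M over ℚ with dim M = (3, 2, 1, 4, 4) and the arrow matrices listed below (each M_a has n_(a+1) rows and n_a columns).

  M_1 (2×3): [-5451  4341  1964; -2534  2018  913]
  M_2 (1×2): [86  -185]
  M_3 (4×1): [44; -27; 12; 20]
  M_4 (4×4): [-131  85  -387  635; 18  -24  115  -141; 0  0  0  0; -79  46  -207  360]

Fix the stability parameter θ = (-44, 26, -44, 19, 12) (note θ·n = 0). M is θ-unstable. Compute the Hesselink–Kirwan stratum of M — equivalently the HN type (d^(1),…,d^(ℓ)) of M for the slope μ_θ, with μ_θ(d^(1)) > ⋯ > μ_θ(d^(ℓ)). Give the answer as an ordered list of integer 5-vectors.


Via rank(M_{q-1}∘⋯∘M_p): M ≅ I[1,1], I[1,2], I[1,5], I[4,4], I[4,5]^2, I[5,5].
μ_θ-semistable layers: μ^(1)=26; μ^(2)=19; μ^(3)=31/2; μ^(4)=12; μ^(5)=-9; μ^(6)=-44

((0, 1, 0, 0, 0); (0, 0, 0, 1, 0); (0, 0, 0, 3, 3); (0, 0, 0, 0, 1); (0, 1, 1, 0, 0); (3, 0, 0, 0, 0))


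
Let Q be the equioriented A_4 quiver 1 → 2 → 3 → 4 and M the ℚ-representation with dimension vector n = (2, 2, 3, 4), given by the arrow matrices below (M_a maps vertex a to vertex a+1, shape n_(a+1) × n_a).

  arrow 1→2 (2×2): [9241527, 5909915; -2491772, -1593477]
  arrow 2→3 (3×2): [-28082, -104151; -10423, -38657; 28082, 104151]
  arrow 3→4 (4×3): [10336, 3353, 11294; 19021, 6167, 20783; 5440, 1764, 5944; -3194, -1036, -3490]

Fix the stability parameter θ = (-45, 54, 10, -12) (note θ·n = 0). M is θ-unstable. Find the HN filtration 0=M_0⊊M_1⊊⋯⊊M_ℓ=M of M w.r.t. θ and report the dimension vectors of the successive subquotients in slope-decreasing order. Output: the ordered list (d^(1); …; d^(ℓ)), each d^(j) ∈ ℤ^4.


Interval decomposition of M: I[1,3], I[1,4], I[3,4], I[4,4]^2.
HN type (ℓ=5): μ^(1)=32; μ^(2)=52/3; μ^(3)=-1; μ^(4)=-12; μ^(5)=-45

((0, 1, 1, 0); (0, 1, 1, 1); (0, 0, 1, 1); (0, 0, 0, 2); (2, 0, 0, 0))


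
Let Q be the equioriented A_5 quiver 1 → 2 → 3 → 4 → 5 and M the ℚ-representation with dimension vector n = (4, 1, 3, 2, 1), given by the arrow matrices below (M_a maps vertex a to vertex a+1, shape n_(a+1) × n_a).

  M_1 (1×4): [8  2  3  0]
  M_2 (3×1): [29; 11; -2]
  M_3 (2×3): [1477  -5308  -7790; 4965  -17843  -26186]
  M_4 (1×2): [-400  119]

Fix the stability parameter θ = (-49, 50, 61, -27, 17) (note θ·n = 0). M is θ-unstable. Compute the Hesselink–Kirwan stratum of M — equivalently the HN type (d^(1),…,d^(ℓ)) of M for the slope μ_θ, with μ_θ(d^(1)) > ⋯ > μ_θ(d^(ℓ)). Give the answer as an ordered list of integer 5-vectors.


Barcode: M ≅ I[1,1]^3, I[1,5], I[3,3], I[3,4]. HN layers by μ_θ (4 steps, strictly decreasing):
  μ^(1)=61; μ^(2)=101/4; μ^(3)=17; μ^(4)=-49

((0, 0, 1, 0, 0); (0, 1, 1, 1, 1); (0, 0, 1, 1, 0); (4, 0, 0, 0, 0))


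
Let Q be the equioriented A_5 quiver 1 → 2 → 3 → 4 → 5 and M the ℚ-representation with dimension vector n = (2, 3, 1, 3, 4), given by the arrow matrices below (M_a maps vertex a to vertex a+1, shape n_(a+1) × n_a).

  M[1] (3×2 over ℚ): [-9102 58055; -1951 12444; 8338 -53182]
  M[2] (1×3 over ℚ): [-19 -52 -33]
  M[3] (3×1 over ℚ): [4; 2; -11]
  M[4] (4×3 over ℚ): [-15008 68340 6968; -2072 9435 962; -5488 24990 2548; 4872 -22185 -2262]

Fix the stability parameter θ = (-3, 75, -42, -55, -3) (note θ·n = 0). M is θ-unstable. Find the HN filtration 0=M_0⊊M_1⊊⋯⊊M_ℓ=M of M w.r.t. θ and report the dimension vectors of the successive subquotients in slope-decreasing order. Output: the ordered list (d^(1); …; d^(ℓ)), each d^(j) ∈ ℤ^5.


Via rank(M_{q-1}∘⋯∘M_p): M ≅ I[1,2], I[1,4], I[2,2], I[4,4], I[4,5], I[5,5]^3.
μ_θ-semistable layers: μ^(1)=75; μ^(2)=-3; μ^(3)=-25/4; μ^(4)=-55

((0, 2, 0, 0, 0); (1, 0, 0, 0, 4); (1, 1, 1, 1, 0); (0, 0, 0, 2, 0))


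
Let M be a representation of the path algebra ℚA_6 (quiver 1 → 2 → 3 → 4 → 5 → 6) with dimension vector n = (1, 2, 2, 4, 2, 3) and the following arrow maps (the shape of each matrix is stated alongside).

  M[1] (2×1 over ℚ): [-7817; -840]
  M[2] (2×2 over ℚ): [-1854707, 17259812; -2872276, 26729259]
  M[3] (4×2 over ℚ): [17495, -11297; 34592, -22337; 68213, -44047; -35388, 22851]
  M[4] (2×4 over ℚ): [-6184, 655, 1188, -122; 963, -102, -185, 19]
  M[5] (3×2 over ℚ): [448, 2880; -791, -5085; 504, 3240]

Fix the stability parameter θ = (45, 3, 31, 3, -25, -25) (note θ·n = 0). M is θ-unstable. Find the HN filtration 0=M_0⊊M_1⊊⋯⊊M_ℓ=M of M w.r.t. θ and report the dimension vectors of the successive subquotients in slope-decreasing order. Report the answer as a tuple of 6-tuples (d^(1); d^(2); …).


Via rank(M_{q-1}∘⋯∘M_p): M ≅ I[1,4], I[2,5], I[4,4], I[4,6], I[6,6]^2.
μ_θ-semistable layers: μ^(1)=41/2; μ^(2)=3; μ^(3)=-47/3; μ^(4)=-25

((1, 1, 1, 1, 0, 0); (0, 1, 1, 2, 1, 0); (0, 0, 0, 1, 1, 1); (0, 0, 0, 0, 0, 2))


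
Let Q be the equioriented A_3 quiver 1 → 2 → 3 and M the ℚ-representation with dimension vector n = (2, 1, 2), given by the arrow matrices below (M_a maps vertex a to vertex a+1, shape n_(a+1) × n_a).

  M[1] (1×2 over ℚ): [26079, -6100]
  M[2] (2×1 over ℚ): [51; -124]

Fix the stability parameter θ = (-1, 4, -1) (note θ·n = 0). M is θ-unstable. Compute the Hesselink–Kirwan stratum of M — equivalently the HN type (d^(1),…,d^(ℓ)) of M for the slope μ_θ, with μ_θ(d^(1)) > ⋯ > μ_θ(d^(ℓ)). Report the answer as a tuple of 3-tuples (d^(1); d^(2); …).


Via rank(M_{q-1}∘⋯∘M_p): M ≅ I[1,1], I[1,3], I[3,3].
μ_θ-semistable layers: μ^(1)=3/2; μ^(2)=-1

((0, 1, 1); (2, 0, 1))


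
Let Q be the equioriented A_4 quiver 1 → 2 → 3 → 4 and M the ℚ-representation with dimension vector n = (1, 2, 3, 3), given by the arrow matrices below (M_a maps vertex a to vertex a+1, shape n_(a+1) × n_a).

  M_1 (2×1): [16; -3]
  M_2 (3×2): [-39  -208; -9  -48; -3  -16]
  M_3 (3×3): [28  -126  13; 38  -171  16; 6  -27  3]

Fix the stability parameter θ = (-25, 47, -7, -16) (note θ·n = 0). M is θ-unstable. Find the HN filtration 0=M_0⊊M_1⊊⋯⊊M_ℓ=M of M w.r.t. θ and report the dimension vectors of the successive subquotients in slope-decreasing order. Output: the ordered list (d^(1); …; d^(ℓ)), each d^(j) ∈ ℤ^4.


Interval decomposition of M: I[1,2], I[2,4], I[3,3], I[3,4], I[4,4].
HN type (ℓ=6): μ^(1)=47; μ^(2)=8; μ^(3)=-7; μ^(4)=-23/2; μ^(5)=-16; μ^(6)=-25

((0, 1, 0, 0); (0, 1, 1, 1); (0, 0, 1, 0); (0, 0, 1, 1); (0, 0, 0, 1); (1, 0, 0, 0))


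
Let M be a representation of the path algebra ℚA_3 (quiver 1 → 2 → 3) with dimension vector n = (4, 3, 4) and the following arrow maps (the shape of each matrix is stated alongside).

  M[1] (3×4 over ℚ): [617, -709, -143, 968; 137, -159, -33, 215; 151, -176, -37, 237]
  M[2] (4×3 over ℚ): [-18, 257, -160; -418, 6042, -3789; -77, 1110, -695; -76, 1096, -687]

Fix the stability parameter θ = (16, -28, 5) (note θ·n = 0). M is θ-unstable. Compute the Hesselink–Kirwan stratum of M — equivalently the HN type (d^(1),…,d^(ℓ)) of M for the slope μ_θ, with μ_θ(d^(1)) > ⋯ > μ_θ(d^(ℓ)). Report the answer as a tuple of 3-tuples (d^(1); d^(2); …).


Via rank(M_{q-1}∘⋯∘M_p): M ≅ I[1,1], I[1,3]^3, I[3,3].
μ_θ-semistable layers: μ^(1)=16; μ^(2)=5; μ^(3)=-6

((1, 0, 0); (0, 0, 4); (3, 3, 0))


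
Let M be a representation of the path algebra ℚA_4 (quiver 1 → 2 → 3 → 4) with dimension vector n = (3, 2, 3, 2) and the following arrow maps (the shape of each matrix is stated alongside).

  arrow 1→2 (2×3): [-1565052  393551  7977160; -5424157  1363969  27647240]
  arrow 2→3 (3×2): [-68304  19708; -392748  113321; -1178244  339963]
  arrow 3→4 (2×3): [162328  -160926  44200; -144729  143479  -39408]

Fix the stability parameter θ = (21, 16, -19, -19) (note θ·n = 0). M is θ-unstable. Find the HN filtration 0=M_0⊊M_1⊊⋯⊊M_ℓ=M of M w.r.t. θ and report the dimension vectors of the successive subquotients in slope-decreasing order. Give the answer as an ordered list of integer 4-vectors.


Barcode: M ≅ I[1,1], I[1,2], I[1,4], I[3,3], I[3,4]. HN layers by μ_θ (4 steps, strictly decreasing):
  μ^(1)=21; μ^(2)=37/2; μ^(3)=-1/4; μ^(4)=-19

((1, 0, 0, 0); (1, 1, 0, 0); (1, 1, 1, 1); (0, 0, 2, 1))


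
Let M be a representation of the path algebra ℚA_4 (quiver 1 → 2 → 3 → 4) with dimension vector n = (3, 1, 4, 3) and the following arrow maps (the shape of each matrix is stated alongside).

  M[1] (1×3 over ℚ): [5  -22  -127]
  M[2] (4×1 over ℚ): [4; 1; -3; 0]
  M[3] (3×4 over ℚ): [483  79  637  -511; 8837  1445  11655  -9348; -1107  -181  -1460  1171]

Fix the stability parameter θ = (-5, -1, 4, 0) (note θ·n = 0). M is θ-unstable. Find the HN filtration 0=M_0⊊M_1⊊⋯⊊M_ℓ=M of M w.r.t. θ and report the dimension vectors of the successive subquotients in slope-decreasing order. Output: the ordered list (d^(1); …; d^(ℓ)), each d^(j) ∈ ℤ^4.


Interval decomposition of M: I[1,1]^2, I[1,4], I[3,3], I[3,4]^2.
HN type (ℓ=4): μ^(1)=4; μ^(2)=2; μ^(3)=-1; μ^(4)=-5

((0, 0, 1, 0); (0, 0, 3, 3); (0, 1, 0, 0); (3, 0, 0, 0))


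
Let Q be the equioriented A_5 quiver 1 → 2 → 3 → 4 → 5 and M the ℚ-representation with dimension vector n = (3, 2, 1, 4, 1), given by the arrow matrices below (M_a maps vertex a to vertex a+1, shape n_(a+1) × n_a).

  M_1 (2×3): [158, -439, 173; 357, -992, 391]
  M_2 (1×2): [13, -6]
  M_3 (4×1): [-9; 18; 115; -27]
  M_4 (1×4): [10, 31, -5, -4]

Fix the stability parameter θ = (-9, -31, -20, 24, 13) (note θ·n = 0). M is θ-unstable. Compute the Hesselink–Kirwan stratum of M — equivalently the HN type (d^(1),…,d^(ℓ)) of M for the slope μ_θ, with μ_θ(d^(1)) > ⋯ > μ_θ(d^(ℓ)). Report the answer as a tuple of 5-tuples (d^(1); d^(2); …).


Interval decomposition of M: I[1,1], I[1,2], I[1,5], I[4,4]^3.
HN type (ℓ=4): μ^(1)=24; μ^(2)=37/2; μ^(3)=-9; μ^(4)=-20

((0, 0, 0, 3, 0); (0, 0, 0, 1, 1); (1, 0, 0, 0, 0); (2, 2, 1, 0, 0))


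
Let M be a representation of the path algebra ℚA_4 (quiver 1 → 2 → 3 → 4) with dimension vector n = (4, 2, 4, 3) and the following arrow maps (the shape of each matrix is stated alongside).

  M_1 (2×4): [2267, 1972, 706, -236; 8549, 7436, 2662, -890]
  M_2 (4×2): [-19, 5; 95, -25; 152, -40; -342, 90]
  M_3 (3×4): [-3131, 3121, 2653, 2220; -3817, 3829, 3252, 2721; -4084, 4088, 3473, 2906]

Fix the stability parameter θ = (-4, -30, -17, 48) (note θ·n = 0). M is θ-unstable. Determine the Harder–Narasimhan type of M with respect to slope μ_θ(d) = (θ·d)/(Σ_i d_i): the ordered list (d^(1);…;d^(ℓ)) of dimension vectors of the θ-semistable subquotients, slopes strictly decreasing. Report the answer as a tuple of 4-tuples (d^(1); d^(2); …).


Via rank(M_{q-1}∘⋯∘M_p): M ≅ I[1,1]^2, I[1,2], I[1,3], I[3,4]^3.
μ_θ-semistable layers: μ^(1)=48; μ^(2)=-4; μ^(3)=-17

((0, 0, 0, 3); (2, 0, 0, 0); (2, 2, 4, 0))


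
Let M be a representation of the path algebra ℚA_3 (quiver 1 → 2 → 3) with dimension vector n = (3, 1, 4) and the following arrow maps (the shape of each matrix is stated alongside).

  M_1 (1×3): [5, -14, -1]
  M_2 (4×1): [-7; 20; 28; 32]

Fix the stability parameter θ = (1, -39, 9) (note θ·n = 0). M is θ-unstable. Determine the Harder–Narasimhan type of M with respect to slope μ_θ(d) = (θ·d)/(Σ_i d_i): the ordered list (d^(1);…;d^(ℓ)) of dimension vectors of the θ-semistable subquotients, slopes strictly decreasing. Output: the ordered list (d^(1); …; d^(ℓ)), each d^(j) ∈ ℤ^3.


Interval decomposition of M: I[1,1]^2, I[1,3], I[3,3]^3.
HN type (ℓ=3): μ^(1)=9; μ^(2)=1; μ^(3)=-19

((0, 0, 4); (2, 0, 0); (1, 1, 0))


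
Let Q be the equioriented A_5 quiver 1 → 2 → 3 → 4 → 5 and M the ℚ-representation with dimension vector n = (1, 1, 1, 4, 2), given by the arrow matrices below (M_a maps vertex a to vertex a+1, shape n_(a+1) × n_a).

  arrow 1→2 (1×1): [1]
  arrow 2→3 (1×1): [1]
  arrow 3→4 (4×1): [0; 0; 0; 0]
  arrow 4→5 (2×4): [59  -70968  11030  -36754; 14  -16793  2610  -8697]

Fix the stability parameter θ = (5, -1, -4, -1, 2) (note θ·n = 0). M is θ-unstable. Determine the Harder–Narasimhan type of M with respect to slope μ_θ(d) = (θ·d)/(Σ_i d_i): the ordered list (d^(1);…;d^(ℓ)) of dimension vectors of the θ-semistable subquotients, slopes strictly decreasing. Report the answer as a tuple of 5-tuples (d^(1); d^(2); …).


Barcode: M ≅ I[1,3], I[4,4]^2, I[4,5]^2. HN layers by μ_θ (3 steps, strictly decreasing):
  μ^(1)=2; μ^(2)=0; μ^(3)=-1

((0, 0, 0, 0, 2); (1, 1, 1, 0, 0); (0, 0, 0, 4, 0))


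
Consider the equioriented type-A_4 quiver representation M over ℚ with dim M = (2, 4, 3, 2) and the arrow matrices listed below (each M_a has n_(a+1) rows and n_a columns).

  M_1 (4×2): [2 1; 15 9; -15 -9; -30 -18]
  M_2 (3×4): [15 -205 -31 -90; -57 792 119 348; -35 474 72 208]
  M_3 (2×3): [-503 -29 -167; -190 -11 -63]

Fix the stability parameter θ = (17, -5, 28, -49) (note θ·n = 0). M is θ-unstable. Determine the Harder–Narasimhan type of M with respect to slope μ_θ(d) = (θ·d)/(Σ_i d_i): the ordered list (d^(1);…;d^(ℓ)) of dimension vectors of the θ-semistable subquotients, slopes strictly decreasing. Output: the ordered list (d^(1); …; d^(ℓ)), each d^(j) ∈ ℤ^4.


Via rank(M_{q-1}∘⋯∘M_p): M ≅ I[1,4]^2, I[2,2], I[2,3].
μ_θ-semistable layers: μ^(1)=28; μ^(2)=-9/4; μ^(3)=-5

((0, 0, 1, 0); (2, 2, 2, 2); (0, 2, 0, 0))


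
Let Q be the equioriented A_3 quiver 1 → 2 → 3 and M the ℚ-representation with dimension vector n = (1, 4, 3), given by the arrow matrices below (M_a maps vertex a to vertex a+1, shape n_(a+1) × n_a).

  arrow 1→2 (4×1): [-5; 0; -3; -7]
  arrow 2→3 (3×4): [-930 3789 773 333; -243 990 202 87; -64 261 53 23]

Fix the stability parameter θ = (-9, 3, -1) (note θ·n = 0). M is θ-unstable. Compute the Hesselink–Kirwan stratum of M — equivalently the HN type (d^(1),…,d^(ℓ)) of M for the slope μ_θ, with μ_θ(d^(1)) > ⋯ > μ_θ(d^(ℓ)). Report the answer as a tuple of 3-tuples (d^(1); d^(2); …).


Interval decomposition of M: I[1,2], I[2,2], I[2,3]^2, I[3,3].
HN type (ℓ=4): μ^(1)=3; μ^(2)=1; μ^(3)=-1; μ^(4)=-9

((0, 2, 0); (0, 2, 2); (0, 0, 1); (1, 0, 0))


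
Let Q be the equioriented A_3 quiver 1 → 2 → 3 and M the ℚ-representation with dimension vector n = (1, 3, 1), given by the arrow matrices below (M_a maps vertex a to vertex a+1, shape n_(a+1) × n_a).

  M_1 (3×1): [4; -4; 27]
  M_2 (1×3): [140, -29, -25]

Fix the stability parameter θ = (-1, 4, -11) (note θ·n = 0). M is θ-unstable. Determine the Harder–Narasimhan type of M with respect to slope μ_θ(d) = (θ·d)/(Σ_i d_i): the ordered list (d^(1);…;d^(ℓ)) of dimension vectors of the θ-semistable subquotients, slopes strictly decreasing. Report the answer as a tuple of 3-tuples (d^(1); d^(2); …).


Barcode: M ≅ I[1,3], I[2,2]^2. HN layers by μ_θ (2 steps, strictly decreasing):
  μ^(1)=4; μ^(2)=-8/3

((0, 2, 0); (1, 1, 1))


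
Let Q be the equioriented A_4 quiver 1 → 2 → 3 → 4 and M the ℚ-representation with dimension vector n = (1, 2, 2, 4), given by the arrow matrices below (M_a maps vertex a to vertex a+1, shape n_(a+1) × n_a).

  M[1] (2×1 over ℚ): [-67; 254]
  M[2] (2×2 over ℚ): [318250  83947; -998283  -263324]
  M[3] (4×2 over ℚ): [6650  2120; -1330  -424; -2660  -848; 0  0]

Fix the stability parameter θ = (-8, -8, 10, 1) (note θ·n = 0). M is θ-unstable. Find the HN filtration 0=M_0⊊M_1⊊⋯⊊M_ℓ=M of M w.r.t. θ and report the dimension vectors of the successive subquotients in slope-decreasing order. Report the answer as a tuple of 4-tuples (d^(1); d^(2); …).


Barcode: M ≅ I[1,3], I[2,4], I[4,4]^3. HN layers by μ_θ (4 steps, strictly decreasing):
  μ^(1)=10; μ^(2)=11/2; μ^(3)=1; μ^(4)=-8

((0, 0, 1, 0); (0, 0, 1, 1); (0, 0, 0, 3); (1, 2, 0, 0))


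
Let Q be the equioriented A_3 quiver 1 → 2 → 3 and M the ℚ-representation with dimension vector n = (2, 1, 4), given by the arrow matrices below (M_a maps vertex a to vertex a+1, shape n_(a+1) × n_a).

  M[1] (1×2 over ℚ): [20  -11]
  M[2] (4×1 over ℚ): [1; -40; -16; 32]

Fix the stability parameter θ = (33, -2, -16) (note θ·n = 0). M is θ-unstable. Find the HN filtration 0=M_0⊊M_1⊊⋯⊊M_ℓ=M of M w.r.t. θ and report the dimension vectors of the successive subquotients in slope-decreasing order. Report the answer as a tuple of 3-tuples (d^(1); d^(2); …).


Barcode: M ≅ I[1,1], I[1,3], I[3,3]^3. HN layers by μ_θ (3 steps, strictly decreasing):
  μ^(1)=33; μ^(2)=5; μ^(3)=-16

((1, 0, 0); (1, 1, 1); (0, 0, 3))


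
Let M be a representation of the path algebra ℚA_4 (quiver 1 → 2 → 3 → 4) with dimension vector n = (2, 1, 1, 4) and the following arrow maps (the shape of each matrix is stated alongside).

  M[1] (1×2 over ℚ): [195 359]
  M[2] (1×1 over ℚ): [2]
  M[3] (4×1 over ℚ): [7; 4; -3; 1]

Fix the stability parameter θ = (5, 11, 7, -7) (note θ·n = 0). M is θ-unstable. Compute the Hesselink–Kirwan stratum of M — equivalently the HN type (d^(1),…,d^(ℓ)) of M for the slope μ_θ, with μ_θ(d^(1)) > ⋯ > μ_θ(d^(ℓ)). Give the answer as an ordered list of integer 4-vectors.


Via rank(M_{q-1}∘⋯∘M_p): M ≅ I[1,1], I[1,4], I[4,4]^3.
μ_θ-semistable layers: μ^(1)=5; μ^(2)=4; μ^(3)=-7

((1, 0, 0, 0); (1, 1, 1, 1); (0, 0, 0, 3))


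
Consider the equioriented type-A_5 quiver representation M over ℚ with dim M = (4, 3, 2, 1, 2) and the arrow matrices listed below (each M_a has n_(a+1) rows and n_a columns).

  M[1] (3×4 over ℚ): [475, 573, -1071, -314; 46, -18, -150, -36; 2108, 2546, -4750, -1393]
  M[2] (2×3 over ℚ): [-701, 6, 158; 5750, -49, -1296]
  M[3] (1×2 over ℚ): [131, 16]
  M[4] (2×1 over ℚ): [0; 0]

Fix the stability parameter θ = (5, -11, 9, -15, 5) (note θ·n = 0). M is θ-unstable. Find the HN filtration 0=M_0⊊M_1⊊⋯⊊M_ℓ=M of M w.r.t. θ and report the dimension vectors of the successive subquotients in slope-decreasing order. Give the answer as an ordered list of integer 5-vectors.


Interval decomposition of M: I[1,1], I[1,2], I[1,3], I[1,4], I[5,5]^2.
HN type (ℓ=3): μ^(1)=9; μ^(2)=5; μ^(3)=-3

((0, 0, 1, 0, 0); (1, 0, 0, 0, 2); (3, 3, 1, 1, 0))


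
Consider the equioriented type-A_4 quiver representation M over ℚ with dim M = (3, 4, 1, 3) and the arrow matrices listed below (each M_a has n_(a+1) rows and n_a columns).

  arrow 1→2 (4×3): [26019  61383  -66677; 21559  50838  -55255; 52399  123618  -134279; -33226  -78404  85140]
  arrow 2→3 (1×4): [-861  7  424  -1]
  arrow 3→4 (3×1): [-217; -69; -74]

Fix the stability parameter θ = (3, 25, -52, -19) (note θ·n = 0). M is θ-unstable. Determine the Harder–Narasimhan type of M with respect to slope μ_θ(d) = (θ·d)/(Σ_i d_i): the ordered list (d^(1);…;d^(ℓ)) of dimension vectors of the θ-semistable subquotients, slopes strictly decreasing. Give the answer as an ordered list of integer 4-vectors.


Barcode: M ≅ I[1,2]^2, I[1,4], I[2,2], I[4,4]^2. HN layers by μ_θ (4 steps, strictly decreasing):
  μ^(1)=25; μ^(2)=3; μ^(3)=-43/4; μ^(4)=-19

((0, 3, 0, 0); (2, 0, 0, 0); (1, 1, 1, 1); (0, 0, 0, 2))


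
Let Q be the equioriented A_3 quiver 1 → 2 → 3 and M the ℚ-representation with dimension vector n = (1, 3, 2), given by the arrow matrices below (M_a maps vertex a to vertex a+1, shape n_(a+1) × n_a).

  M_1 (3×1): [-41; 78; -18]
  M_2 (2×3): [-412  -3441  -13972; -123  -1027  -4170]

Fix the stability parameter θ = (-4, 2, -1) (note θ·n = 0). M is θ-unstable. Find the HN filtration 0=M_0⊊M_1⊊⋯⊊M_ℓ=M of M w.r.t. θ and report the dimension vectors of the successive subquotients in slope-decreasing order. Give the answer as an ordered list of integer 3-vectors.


Interval decomposition of M: I[1,3], I[2,2], I[2,3].
HN type (ℓ=3): μ^(1)=2; μ^(2)=1/2; μ^(3)=-4

((0, 1, 0); (0, 2, 2); (1, 0, 0))


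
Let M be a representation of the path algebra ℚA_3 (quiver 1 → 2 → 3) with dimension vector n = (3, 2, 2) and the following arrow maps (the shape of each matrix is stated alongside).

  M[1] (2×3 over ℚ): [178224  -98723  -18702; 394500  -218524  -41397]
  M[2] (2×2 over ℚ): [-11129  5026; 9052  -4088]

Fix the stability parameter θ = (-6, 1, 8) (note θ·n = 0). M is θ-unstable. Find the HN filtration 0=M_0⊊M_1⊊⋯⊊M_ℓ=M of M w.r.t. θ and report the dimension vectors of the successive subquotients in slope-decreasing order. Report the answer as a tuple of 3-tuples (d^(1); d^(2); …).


Barcode: M ≅ I[1,1], I[1,2], I[1,3], I[3,3]. HN layers by μ_θ (3 steps, strictly decreasing):
  μ^(1)=8; μ^(2)=1; μ^(3)=-6

((0, 0, 2); (0, 2, 0); (3, 0, 0))


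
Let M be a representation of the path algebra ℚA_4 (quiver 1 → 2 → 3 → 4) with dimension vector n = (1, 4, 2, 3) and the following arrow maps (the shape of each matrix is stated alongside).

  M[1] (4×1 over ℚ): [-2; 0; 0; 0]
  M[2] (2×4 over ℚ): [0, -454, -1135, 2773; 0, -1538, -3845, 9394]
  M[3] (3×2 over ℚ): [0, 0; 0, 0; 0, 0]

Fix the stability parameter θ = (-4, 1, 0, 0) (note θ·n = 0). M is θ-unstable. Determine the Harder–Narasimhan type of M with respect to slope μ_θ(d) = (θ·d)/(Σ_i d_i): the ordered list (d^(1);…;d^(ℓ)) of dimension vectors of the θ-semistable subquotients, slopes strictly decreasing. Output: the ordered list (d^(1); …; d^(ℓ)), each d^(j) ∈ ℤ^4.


Interval decomposition of M: I[1,2], I[2,2], I[2,3]^2, I[4,4]^3.
HN type (ℓ=4): μ^(1)=1; μ^(2)=1/2; μ^(3)=0; μ^(4)=-4

((0, 2, 0, 0); (0, 2, 2, 0); (0, 0, 0, 3); (1, 0, 0, 0))


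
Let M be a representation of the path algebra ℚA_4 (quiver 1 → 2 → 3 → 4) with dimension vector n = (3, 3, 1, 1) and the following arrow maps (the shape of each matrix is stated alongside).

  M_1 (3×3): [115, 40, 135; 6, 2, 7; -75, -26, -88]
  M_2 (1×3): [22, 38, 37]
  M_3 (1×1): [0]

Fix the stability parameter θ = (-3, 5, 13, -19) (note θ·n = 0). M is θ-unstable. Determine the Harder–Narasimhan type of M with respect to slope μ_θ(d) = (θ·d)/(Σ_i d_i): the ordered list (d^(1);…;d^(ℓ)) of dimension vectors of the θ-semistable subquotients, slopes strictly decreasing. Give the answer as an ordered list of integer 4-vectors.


Interval decomposition of M: I[1,1], I[1,2], I[1,3], I[2,2], I[4,4].
HN type (ℓ=4): μ^(1)=13; μ^(2)=5; μ^(3)=-3; μ^(4)=-19

((0, 0, 1, 0); (0, 3, 0, 0); (3, 0, 0, 0); (0, 0, 0, 1))


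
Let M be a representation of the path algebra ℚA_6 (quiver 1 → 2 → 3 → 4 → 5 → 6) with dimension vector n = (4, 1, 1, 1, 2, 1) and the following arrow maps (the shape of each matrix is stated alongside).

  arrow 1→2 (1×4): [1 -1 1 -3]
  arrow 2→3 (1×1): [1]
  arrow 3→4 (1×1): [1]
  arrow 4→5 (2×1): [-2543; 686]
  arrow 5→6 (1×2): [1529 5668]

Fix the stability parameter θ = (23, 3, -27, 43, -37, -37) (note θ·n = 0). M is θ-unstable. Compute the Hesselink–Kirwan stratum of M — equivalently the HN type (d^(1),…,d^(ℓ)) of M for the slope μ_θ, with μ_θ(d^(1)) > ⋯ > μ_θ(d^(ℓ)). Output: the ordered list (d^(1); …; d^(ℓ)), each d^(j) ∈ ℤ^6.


Via rank(M_{q-1}∘⋯∘M_p): M ≅ I[1,1]^3, I[1,6], I[5,5].
μ_θ-semistable layers: μ^(1)=23; μ^(2)=-16/3; μ^(3)=-37

((3, 0, 0, 0, 0, 0); (1, 1, 1, 1, 1, 1); (0, 0, 0, 0, 1, 0))


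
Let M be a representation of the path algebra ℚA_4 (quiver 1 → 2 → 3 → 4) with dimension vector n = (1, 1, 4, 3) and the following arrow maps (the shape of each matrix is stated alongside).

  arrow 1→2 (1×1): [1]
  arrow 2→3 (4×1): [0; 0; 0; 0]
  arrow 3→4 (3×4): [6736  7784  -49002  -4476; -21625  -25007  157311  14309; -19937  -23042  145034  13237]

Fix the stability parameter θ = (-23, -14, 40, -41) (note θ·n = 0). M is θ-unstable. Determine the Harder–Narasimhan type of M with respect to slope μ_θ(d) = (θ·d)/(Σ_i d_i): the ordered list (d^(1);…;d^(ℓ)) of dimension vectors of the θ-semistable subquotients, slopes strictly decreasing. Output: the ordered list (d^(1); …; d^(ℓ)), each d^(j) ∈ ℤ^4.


Interval decomposition of M: I[1,2], I[3,3], I[3,4]^3.
HN type (ℓ=4): μ^(1)=40; μ^(2)=-1/2; μ^(3)=-14; μ^(4)=-23

((0, 0, 1, 0); (0, 0, 3, 3); (0, 1, 0, 0); (1, 0, 0, 0))
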